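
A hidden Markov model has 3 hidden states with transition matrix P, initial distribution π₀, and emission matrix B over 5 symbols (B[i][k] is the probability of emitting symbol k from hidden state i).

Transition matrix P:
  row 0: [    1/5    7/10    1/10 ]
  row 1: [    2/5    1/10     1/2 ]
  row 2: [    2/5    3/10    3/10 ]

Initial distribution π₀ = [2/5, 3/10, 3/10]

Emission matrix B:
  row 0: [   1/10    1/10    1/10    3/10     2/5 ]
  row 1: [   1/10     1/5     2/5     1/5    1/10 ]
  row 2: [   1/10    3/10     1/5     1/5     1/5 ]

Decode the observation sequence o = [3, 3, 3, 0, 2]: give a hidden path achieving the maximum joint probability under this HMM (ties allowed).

t=0: δ = [1.200e-01, 6.000e-02, 6.000e-02]  (obs o_0=3)
t=1: δ = [7.200e-03, 1.680e-02, 6.000e-03]  ψ = [0, 0, 1]  (obs o_1=3)
t=2: δ = [2.016e-03, 1.008e-03, 1.680e-03]  ψ = [1, 0, 1]  (obs o_2=3)
t=3: δ = [6.720e-05, 1.411e-04, 5.040e-05]  ψ = [2, 0, 1]  (obs o_3=0)
t=4: δ = [5.645e-06, 1.882e-05, 1.411e-05]  ψ = [1, 0, 1]  (obs o_4=2)
backtrack: best end state = 1; path = [0, 1, 2, 0, 1]

path = [0, 1, 2, 0, 1]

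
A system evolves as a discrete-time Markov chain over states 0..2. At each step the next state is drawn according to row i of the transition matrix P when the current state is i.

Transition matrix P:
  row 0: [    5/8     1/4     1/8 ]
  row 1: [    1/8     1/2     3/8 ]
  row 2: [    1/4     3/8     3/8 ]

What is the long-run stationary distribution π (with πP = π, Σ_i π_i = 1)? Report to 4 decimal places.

Balance equations π_j = Σ_i π_i·P[i][j]:
  π_0 = 5/8·π_0 + 1/8·π_1 + 1/4·π_2
  π_1 = 1/4·π_0 + 1/2·π_1 + 3/8·π_2
  normalize: π_0 + π_1 + π_2 = 1
Solving the linear system gives exactly π = [11/34, 13/34, 5/17].

π = [0.3235, 0.3824, 0.2941]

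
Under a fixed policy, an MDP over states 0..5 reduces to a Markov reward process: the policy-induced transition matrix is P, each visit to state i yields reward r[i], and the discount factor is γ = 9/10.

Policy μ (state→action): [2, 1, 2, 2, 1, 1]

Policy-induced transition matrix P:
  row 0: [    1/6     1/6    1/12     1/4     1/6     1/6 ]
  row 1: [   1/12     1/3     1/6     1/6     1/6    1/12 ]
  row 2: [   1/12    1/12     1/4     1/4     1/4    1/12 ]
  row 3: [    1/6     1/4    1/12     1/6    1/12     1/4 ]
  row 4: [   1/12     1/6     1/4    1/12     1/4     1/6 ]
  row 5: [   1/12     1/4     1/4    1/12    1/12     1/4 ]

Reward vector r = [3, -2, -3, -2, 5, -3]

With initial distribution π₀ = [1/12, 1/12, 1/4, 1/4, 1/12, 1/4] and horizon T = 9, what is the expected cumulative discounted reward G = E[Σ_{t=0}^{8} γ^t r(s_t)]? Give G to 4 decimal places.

t=0: π = [0.0833, 0.0833, 0.2500, 0.2500, 0.0833, 0.2500], E[r] = -1.5000, γ^t·E[r] = -1.500000, running G = -1.500000
t=1: π = [0.1111, 0.2014, 0.1875, 0.1667, 0.1528, 0.1806], E[r] = -0.7431, γ^t·E[r] = -0.668750, running G = -2.168750
t=2: π = [0.1065, 0.2135, 0.1869, 0.1638, 0.1661, 0.1632], E[r] = -0.6551, γ^t·E[r] = -0.530625, running G = -2.699375
t=3: π = [0.1059, 0.2139, 0.1872, 0.1637, 0.1688, 0.1605], E[r] = -0.6366, γ^t·E[r] = -0.464063, running G = -3.163438
t=4: π = [0.1058, 0.2137, 0.1873, 0.1636, 0.1693, 0.1603], E[r] = -0.6333, γ^t·E[r] = -0.415531, running G = -3.578969
t=5: π = [0.1058, 0.2137, 0.1873, 0.1636, 0.1694, 0.1602], E[r] = -0.6329, γ^t·E[r] = -0.373705, running G = -3.952673
t=6: π = [0.1058, 0.2137, 0.1873, 0.1636, 0.1694, 0.1602], E[r] = -0.6328, γ^t·E[r] = -0.336301, running G = -4.288974
t=7: π = [0.1058, 0.2137, 0.1873, 0.1636, 0.1694, 0.1602], E[r] = -0.6328, γ^t·E[r] = -0.302666, running G = -4.591641
t=8: π = [0.1058, 0.2137, 0.1873, 0.1636, 0.1694, 0.1602], E[r] = -0.6328, γ^t·E[r] = -0.272399, running G = -4.864040

G = -4.8640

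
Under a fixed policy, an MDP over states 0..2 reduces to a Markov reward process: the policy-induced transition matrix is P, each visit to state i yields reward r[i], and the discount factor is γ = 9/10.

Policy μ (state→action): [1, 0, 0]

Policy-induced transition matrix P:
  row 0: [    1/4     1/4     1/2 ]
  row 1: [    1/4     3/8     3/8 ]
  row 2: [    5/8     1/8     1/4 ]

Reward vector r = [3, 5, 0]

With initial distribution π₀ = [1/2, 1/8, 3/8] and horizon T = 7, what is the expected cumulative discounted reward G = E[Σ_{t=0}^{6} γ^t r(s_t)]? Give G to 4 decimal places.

t=0: π = [0.5000, 0.1250, 0.3750], E[r] = 2.1250, γ^t·E[r] = 2.125000, running G = 2.125000
t=1: π = [0.3906, 0.2188, 0.3906], E[r] = 2.2656, γ^t·E[r] = 2.039063, running G = 4.164063
t=2: π = [0.3965, 0.2285, 0.3750], E[r] = 2.3320, γ^t·E[r] = 1.888945, running G = 6.053008
t=3: π = [0.3906, 0.2317, 0.3777], E[r] = 2.3303, γ^t·E[r] = 1.698805, running G = 7.751813
t=4: π = [0.3916, 0.2318, 0.3766], E[r] = 2.3336, γ^t·E[r] = 1.531107, running G = 9.282920
t=5: π = [0.3912, 0.2319, 0.3769], E[r] = 2.3332, γ^t·E[r] = 1.377703, running G = 10.660623
t=6: π = [0.3913, 0.2319, 0.3768], E[r] = 2.3334, γ^t·E[r] = 1.240049, running G = 11.900672

G = 11.9007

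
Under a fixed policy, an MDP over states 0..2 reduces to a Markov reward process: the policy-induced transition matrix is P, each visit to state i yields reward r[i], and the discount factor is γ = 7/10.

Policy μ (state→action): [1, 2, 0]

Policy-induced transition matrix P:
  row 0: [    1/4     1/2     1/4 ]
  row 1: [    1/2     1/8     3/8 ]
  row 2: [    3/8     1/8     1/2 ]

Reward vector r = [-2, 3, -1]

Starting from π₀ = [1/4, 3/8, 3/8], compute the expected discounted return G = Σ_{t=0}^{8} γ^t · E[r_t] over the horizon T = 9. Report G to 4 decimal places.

G = -0.5682

t=0: π = [0.2500, 0.3750, 0.3750], E[r] = 0.2500, γ^t·E[r] = 0.250000, running G = 0.250000
t=1: π = [0.3906, 0.2188, 0.3906], E[r] = -0.5156, γ^t·E[r] = -0.360938, running G = -0.110938
t=2: π = [0.3535, 0.2715, 0.3750], E[r] = -0.2676, γ^t·E[r] = -0.131113, running G = -0.242051
t=3: π = [0.3647, 0.2576, 0.3777], E[r] = -0.3345, γ^t·E[r] = -0.114724, running G = -0.356775
t=4: π = [0.3616, 0.2618, 0.3766], E[r] = -0.3145, γ^t·E[r] = -0.075508, running G = -0.432282
t=5: π = [0.3625, 0.2606, 0.3769], E[r] = -0.3201, γ^t·E[r] = -0.053802, running G = -0.486085
t=6: π = [0.3623, 0.2609, 0.3768], E[r] = -0.3185, γ^t·E[r] = -0.037468, running G = -0.523553
t=7: π = [0.3623, 0.2608, 0.3768], E[r] = -0.3189, γ^t·E[r] = -0.026267, running G = -0.549820
t=8: π = [0.3623, 0.2609, 0.3768], E[r] = -0.3188, γ^t·E[r] = -0.018379, running G = -0.568198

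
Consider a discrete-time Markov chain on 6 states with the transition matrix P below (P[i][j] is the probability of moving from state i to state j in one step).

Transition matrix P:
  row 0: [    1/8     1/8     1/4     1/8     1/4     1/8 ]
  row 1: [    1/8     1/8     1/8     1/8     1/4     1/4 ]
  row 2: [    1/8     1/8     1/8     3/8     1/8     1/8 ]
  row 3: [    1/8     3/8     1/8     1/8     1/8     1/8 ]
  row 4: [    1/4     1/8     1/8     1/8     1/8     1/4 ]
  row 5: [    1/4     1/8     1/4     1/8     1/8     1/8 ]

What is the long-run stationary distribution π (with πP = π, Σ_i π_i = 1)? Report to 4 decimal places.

π = [0.1667, 0.1667, 0.1667, 0.1667, 0.1667, 0.1667]

Balance equations π_j = Σ_i π_i·P[i][j]:
  π_0 = 1/8·π_0 + 1/8·π_1 + 1/8·π_2 + 1/8·π_3 + 1/4·π_4 + 1/4·π_5
  π_1 = 1/8·π_0 + 1/8·π_1 + 1/8·π_2 + 3/8·π_3 + 1/8·π_4 + 1/8·π_5
  π_2 = 1/4·π_0 + 1/8·π_1 + 1/8·π_2 + 1/8·π_3 + 1/8·π_4 + 1/4·π_5
  π_3 = 1/8·π_0 + 1/8·π_1 + 3/8·π_2 + 1/8·π_3 + 1/8·π_4 + 1/8·π_5
  π_4 = 1/4·π_0 + 1/4·π_1 + 1/8·π_2 + 1/8·π_3 + 1/8·π_4 + 1/8·π_5
  normalize: π_0 + π_1 + π_2 + π_3 + π_4 + π_5 = 1
Solving the linear system gives exactly π = [1/6, 1/6, 1/6, 1/6, 1/6, 1/6].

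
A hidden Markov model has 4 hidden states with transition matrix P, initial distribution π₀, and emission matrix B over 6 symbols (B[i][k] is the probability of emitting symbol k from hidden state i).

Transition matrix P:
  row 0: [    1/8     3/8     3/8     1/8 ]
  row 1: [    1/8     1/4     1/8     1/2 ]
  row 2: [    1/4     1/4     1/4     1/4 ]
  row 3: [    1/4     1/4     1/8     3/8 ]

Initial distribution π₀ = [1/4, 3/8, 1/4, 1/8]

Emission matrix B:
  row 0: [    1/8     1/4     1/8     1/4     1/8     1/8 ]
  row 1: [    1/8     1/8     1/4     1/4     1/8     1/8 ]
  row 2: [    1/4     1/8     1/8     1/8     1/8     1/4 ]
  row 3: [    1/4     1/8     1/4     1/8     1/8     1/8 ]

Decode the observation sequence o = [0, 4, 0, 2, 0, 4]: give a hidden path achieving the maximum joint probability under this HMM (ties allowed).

path = [1, 3, 3, 3, 3, 3]

t=0: δ = [3.125e-02, 4.688e-02, 6.250e-02, 3.125e-02]  (obs o_0=0)
t=1: δ = [1.953e-03, 1.953e-03, 1.953e-03, 2.930e-03]  ψ = [2, 2, 2, 1]  (obs o_1=4)
t=2: δ = [9.155e-05, 9.155e-05, 1.831e-04, 2.747e-04]  ψ = [3, 0, 0, 3]  (obs o_2=0)
t=3: δ = [8.583e-06, 1.717e-05, 5.722e-06, 2.575e-05]  ψ = [3, 3, 2, 3]  (obs o_3=2)
t=4: δ = [8.047e-07, 8.047e-07, 8.047e-07, 2.414e-06]  ψ = [3, 3, 0, 3]  (obs o_4=0)
t=5: δ = [7.544e-08, 7.544e-08, 3.772e-08, 1.132e-07]  ψ = [3, 3, 0, 3]  (obs o_5=4)
backtrack: best end state = 3; path = [1, 3, 3, 3, 3, 3]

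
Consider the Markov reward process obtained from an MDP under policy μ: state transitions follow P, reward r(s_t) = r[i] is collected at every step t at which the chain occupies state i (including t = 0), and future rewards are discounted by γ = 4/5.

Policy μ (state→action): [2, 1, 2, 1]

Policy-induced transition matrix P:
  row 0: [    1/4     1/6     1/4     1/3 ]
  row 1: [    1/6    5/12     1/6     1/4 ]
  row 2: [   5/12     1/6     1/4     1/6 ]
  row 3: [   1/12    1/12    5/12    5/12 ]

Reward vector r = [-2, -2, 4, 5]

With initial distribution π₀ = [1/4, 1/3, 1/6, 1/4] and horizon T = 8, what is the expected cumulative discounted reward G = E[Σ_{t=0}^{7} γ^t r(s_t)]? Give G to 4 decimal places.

G = 6.2410

t=0: π = [0.2500, 0.3333, 0.1667, 0.2500], E[r] = 0.7500, γ^t·E[r] = 0.750000, running G = 0.750000
t=1: π = [0.2083, 0.2292, 0.2639, 0.2986], E[r] = 1.6736, γ^t·E[r] = 1.338889, running G = 2.088889
t=2: π = [0.2251, 0.1991, 0.2807, 0.2951], E[r] = 1.7500, γ^t·E[r] = 1.120000, running G = 3.208889
t=3: π = [0.2310, 0.1918, 0.2826, 0.2946], E[r] = 1.7575, γ^t·E[r] = 0.899852, running G = 4.108741
t=4: π = [0.2320, 0.1901, 0.2831, 0.2948], E[r] = 1.7622, γ^t·E[r] = 0.721794, running G = 4.830535
t=5: π = [0.2322, 0.1896, 0.2833, 0.2949], E[r] = 1.7639, γ^t·E[r] = 0.577988, running G = 5.408523
t=6: π = [0.2323, 0.1895, 0.2833, 0.2949], E[r] = 1.7643, γ^t·E[r] = 0.462498, running G = 5.871020
t=7: π = [0.2323, 0.1895, 0.2834, 0.2949], E[r] = 1.7644, γ^t·E[r] = 0.370018, running G = 6.241038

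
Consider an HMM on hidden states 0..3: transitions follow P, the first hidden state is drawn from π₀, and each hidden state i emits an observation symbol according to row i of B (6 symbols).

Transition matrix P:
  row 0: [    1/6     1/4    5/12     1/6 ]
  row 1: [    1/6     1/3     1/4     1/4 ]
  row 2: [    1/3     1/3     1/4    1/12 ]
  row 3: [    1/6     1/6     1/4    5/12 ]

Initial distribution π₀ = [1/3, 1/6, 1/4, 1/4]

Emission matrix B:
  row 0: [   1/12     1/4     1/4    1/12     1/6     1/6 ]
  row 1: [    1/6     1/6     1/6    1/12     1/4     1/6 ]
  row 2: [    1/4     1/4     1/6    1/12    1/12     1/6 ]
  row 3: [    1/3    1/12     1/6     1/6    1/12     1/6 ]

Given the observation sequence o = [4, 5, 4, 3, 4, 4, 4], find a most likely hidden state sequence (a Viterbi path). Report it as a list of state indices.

t=0: δ = [5.556e-02, 4.167e-02, 2.083e-02, 2.083e-02]  (obs o_0=4)
t=1: δ = [1.543e-03, 2.315e-03, 3.858e-03, 1.736e-03]  ψ = [0, 0, 0, 1]  (obs o_1=5)
t=2: δ = [2.143e-04, 3.215e-04, 8.038e-05, 6.028e-05]  ψ = [2, 2, 2, 3]  (obs o_2=4)
t=3: δ = [4.465e-06, 8.931e-06, 7.442e-06, 1.340e-05]  ψ = [1, 1, 0, 1]  (obs o_3=3)
t=4: δ = [4.135e-07, 7.442e-07, 2.791e-07, 4.651e-07]  ψ = [2, 1, 3, 3]  (obs o_4=4)
t=5: δ = [2.067e-08, 6.202e-08, 1.550e-08, 1.615e-08]  ψ = [1, 1, 1, 3]  (obs o_5=4)
t=6: δ = [1.723e-09, 5.168e-09, 1.292e-09, 1.292e-09]  ψ = [1, 1, 1, 1]  (obs o_6=4)
backtrack: best end state = 1; path = [0, 2, 1, 1, 1, 1, 1]

path = [0, 2, 1, 1, 1, 1, 1]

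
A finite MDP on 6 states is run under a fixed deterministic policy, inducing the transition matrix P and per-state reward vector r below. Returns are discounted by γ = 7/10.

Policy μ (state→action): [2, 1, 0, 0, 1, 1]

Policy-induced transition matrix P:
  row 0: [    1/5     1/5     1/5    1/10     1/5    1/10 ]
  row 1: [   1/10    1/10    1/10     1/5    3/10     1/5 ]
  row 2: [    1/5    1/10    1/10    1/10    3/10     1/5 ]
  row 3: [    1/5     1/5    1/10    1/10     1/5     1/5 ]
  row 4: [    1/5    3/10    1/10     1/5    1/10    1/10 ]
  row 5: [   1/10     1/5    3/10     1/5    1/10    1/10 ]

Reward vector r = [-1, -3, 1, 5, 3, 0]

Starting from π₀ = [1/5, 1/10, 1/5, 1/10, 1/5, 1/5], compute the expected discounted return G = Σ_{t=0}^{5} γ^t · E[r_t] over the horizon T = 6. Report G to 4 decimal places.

t=0: π = [0.2000, 0.1000, 0.2000, 0.1000, 0.2000, 0.2000], E[r] = 0.8000, γ^t·E[r] = 0.800000, running G = 0.800000
t=1: π = [0.1700, 0.1900, 0.1600, 0.1500, 0.1900, 0.1400], E[r] = 0.7400, γ^t·E[r] = 0.518000, running G = 1.318000
t=2: π = [0.1670, 0.1840, 0.1450, 0.1520, 0.2020, 0.1500], E[r] = 0.7920, γ^t·E[r] = 0.388080, running G = 1.706080
t=3: π = [0.1666, 0.1873, 0.1467, 0.1536, 0.1977, 0.1481], E[r] = 0.7793, γ^t·E[r] = 0.267300, running G = 1.973380
t=4: π = [0.1665, 0.1864, 0.1463, 0.1533, 0.1988, 0.1488], E[r] = 0.7837, γ^t·E[r] = 0.188171, running G = 2.161551
t=5: π = [0.1665, 0.1866, 0.1464, 0.1534, 0.1985, 0.1486], E[r] = 0.7826, γ^t·E[r] = 0.131524, running G = 2.293075

G = 2.2931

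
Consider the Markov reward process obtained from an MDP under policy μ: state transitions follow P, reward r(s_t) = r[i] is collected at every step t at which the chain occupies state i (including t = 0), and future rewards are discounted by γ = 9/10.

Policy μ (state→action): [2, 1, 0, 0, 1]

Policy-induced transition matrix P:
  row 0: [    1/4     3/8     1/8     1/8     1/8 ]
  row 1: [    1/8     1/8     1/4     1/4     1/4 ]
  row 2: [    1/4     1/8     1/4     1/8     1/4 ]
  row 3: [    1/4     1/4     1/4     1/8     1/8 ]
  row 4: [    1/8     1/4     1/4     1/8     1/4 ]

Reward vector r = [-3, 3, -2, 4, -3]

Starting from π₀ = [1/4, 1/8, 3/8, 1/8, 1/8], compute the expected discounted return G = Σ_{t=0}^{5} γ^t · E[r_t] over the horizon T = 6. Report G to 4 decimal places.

t=0: π = [0.2500, 0.1250, 0.3750, 0.1250, 0.1250], E[r] = -1.0000, γ^t·E[r] = -1.000000, running G = -1.000000
t=1: π = [0.2188, 0.2188, 0.2188, 0.1406, 0.2031], E[r] = -0.4844, γ^t·E[r] = -0.435938, running G = -1.435938
t=2: π = [0.1973, 0.2227, 0.2227, 0.1523, 0.2051], E[r] = -0.3750, γ^t·E[r] = -0.303750, running G = -1.739688
t=3: π = [0.1965, 0.2190, 0.2253, 0.1528, 0.2063], E[r] = -0.3909, γ^t·E[r] = -0.284944, running G = -2.024631
t=4: π = [0.1968, 0.2190, 0.2254, 0.1524, 0.2063], E[r] = -0.3938, γ^t·E[r] = -0.258371, running G = -2.283003
t=5: π = [0.1968, 0.2190, 0.2254, 0.1524, 0.2063], E[r] = -0.3937, γ^t·E[r] = -0.232460, running G = -2.515462

G = -2.5155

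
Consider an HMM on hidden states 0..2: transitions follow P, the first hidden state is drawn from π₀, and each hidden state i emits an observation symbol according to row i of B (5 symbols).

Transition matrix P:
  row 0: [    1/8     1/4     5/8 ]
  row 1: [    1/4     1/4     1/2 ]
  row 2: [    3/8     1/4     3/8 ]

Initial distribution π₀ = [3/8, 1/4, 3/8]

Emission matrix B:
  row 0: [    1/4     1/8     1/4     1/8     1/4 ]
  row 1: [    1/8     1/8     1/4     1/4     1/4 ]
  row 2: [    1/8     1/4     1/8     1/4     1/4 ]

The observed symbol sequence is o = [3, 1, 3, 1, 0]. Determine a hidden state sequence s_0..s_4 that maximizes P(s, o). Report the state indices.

path = [2, 2, 2, 2, 0]

t=0: δ = [4.688e-02, 6.250e-02, 9.375e-02]  (obs o_0=3)
t=1: δ = [4.395e-03, 2.930e-03, 8.789e-03]  ψ = [2, 2, 2]  (obs o_1=1)
t=2: δ = [4.120e-04, 5.493e-04, 8.240e-04]  ψ = [2, 2, 2]  (obs o_2=3)
t=3: δ = [3.862e-05, 2.575e-05, 7.725e-05]  ψ = [2, 2, 2]  (obs o_3=1)
t=4: δ = [7.242e-06, 2.414e-06, 3.621e-06]  ψ = [2, 2, 2]  (obs o_4=0)
backtrack: best end state = 0; path = [2, 2, 2, 2, 0]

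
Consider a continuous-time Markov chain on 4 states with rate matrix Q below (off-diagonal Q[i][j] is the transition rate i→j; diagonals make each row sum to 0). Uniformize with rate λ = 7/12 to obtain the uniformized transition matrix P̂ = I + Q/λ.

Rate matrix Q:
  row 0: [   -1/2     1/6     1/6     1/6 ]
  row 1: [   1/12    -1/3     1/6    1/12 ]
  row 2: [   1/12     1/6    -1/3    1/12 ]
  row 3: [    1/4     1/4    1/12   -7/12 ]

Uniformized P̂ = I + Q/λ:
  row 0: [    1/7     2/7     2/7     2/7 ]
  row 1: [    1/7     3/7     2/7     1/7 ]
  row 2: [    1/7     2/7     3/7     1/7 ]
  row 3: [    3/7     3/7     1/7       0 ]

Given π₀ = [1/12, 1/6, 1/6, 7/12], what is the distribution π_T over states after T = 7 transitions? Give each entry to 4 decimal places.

π = [0.1852, 0.3580, 0.3086, 0.1481]

t=0: π = [0.0833, 0.1667, 0.1667, 0.5833]
t=1: π = [0.3095, 0.3929, 0.2262, 0.0714]
t=2: π = [0.1633, 0.3520, 0.3078, 0.1769]
t=3: π = [0.1934, 0.3613, 0.3044, 0.1409]
t=4: π = [0.1831, 0.3575, 0.3091, 0.1504]
t=5: π = [0.1858, 0.3583, 0.3084, 0.1475]
t=6: π = [0.1850, 0.3580, 0.3087, 0.1483]
t=7: π = [0.1852, 0.3580, 0.3086, 0.1481]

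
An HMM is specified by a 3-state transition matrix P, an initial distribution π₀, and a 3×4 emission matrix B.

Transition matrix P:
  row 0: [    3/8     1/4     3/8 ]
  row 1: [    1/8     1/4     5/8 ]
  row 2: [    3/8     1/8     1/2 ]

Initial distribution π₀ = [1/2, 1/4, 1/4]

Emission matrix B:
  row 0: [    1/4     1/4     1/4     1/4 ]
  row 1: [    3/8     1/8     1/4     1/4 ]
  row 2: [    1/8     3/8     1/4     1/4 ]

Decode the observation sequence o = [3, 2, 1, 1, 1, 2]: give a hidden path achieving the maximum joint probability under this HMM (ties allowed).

path = [0, 2, 2, 2, 2, 2]

t=0: δ = [1.250e-01, 6.250e-02, 6.250e-02]  (obs o_0=3)
t=1: δ = [1.172e-02, 7.812e-03, 1.172e-02]  ψ = [0, 0, 0]  (obs o_1=2)
t=2: δ = [1.099e-03, 3.662e-04, 2.197e-03]  ψ = [0, 0, 2]  (obs o_2=1)
t=3: δ = [2.060e-04, 3.433e-05, 4.120e-04]  ψ = [2, 0, 2]  (obs o_3=1)
t=4: δ = [3.862e-05, 6.437e-06, 7.725e-05]  ψ = [2, 0, 2]  (obs o_4=1)
t=5: δ = [7.242e-06, 2.414e-06, 9.656e-06]  ψ = [2, 0, 2]  (obs o_5=2)
backtrack: best end state = 2; path = [0, 2, 2, 2, 2, 2]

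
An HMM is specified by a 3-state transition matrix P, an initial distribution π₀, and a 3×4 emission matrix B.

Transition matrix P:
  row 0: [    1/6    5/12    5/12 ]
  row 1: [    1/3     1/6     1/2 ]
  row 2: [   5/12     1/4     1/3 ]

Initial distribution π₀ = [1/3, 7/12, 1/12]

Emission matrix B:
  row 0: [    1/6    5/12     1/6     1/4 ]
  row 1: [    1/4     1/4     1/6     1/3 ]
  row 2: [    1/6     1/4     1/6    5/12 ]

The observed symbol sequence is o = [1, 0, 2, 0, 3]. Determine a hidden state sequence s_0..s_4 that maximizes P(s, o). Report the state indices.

t=0: δ = [1.389e-01, 1.458e-01, 2.083e-02]  (obs o_0=1)
t=1: δ = [8.102e-03, 1.447e-02, 1.215e-02]  ψ = [1, 0, 1]  (obs o_1=0)
t=2: δ = [8.439e-04, 5.626e-04, 1.206e-03]  ψ = [2, 0, 1]  (obs o_2=2)
t=3: δ = [8.372e-05, 8.791e-05, 6.698e-05]  ψ = [2, 0, 2]  (obs o_3=0)
t=4: δ = [7.326e-06, 1.163e-05, 1.831e-05]  ψ = [1, 0, 1]  (obs o_4=3)
backtrack: best end state = 2; path = [1, 2, 0, 1, 2]

path = [1, 2, 0, 1, 2]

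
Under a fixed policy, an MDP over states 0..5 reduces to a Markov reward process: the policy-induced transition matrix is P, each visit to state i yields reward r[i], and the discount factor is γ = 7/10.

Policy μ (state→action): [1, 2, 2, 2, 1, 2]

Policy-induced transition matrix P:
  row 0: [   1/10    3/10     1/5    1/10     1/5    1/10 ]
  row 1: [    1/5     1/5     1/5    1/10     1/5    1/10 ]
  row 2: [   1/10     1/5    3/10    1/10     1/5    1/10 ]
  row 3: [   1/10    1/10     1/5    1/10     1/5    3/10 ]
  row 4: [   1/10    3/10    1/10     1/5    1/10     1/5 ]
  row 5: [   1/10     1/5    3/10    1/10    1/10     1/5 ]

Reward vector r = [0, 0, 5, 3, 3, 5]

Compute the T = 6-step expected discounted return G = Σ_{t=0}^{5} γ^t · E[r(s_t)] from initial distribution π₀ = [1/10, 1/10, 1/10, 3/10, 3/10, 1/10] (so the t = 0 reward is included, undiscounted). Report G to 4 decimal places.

t=0: π = [0.1000, 0.1000, 0.1000, 0.3000, 0.3000, 0.1000], E[r] = 2.8000, γ^t·E[r] = 2.800000, running G = 2.800000
t=1: π = [0.1100, 0.2100, 0.1900, 0.1300, 0.1600, 0.2000], E[r] = 2.8200, γ^t·E[r] = 1.974000, running G = 4.774000
t=2: π = [0.1210, 0.2140, 0.2230, 0.1160, 0.1640, 0.1620], E[r] = 2.7650, γ^t·E[r] = 1.354850, running G = 6.128850
t=3: π = [0.1214, 0.2169, 0.2221, 0.1164, 0.1674, 0.1558], E[r] = 2.7409, γ^t·E[r] = 0.940129, running G = 7.068979
t=4: π = [0.1217, 0.2172, 0.2211, 0.1167, 0.1677, 0.1556], E[r] = 2.7365, γ^t·E[r] = 0.657036, running G = 7.726015
t=5: π = [0.1217, 0.2173, 0.2209, 0.1168, 0.1677, 0.1557], E[r] = 2.7362, γ^t·E[r] = 0.459871, running G = 8.185885

G = 8.1859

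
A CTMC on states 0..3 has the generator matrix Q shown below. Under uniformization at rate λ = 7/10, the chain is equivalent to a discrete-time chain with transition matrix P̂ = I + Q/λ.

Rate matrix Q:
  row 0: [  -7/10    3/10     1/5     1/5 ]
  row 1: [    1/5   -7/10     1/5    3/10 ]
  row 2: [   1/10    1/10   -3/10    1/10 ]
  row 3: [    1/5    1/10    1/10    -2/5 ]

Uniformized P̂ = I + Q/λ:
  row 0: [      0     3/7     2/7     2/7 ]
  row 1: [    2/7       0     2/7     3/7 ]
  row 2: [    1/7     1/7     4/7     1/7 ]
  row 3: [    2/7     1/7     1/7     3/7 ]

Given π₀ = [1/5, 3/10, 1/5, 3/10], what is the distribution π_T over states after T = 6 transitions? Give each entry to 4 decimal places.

t=0: π = [0.2000, 0.3000, 0.2000, 0.3000]
t=1: π = [0.2000, 0.1571, 0.3000, 0.3429]
t=2: π = [0.1857, 0.1776, 0.3224, 0.3143]
t=3: π = [0.1866, 0.1706, 0.3329, 0.3099]
t=4: π = [0.1848, 0.1718, 0.3366, 0.3068]
t=5: π = [0.1848, 0.1711, 0.3380, 0.3060]
t=6: π = [0.1846, 0.1712, 0.3386, 0.3056]

π = [0.1846, 0.1712, 0.3386, 0.3056]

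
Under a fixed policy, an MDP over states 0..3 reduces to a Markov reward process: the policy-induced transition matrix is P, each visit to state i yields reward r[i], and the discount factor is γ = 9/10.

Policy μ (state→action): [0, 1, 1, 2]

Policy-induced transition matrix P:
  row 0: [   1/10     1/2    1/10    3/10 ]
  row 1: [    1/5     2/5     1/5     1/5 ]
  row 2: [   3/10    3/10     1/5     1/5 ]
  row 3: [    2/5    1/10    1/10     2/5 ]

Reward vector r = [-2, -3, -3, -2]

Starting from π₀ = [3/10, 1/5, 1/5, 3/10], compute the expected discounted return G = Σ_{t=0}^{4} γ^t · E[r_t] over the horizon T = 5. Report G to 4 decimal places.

t=0: π = [0.3000, 0.2000, 0.2000, 0.3000], E[r] = -2.4000, γ^t·E[r] = -2.400000, running G = -2.400000
t=1: π = [0.2500, 0.3200, 0.1400, 0.2900], E[r] = -2.4600, γ^t·E[r] = -2.214000, running G = -4.614000
t=2: π = [0.2470, 0.3240, 0.1460, 0.2830], E[r] = -2.4700, γ^t·E[r] = -2.000700, running G = -6.614700
t=3: π = [0.2465, 0.3252, 0.1470, 0.2813], E[r] = -2.4722, γ^t·E[r] = -1.802234, running G = -8.416934
t=4: π = [0.2463, 0.3256, 0.1472, 0.2809], E[r] = -2.4728, γ^t·E[r] = -1.622391, running G = -10.039325

G = -10.0393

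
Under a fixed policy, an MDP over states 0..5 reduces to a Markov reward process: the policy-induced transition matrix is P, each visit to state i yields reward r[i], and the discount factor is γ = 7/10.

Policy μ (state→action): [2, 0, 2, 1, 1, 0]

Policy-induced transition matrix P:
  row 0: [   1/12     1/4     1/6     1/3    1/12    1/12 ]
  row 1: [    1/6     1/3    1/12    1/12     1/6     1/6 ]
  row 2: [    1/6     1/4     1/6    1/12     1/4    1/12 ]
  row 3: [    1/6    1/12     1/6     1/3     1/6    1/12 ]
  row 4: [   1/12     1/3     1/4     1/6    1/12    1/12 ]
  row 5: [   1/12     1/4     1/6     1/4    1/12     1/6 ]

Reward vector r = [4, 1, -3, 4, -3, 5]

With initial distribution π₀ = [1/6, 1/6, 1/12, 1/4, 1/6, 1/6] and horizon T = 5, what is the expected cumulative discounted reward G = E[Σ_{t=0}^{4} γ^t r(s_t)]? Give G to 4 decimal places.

G = 4.1532

t=0: π = [0.1667, 0.1667, 0.0833, 0.2500, 0.1667, 0.1667], E[r] = 1.9167, γ^t·E[r] = 1.916667, running G = 1.916667
t=1: π = [0.1250, 0.2361, 0.1667, 0.2292, 0.1319, 0.1111], E[r] = 1.3125, γ^t·E[r] = 0.918750, running G = 2.835417
t=2: π = [0.1360, 0.2425, 0.1580, 0.2014, 0.1499, 0.1123], E[r] = 1.2297, γ^t·E[r] = 0.602575, running G = 3.437992
t=3: π = [0.1335, 0.2491, 0.1590, 0.1989, 0.1467, 0.1129], E[r] = 1.2263, γ^t·E[r] = 0.420612, running G = 3.858604
t=4: π = [0.1339, 0.2498, 0.1581, 0.1975, 0.1472, 0.1135], E[r] = 1.2270, γ^t·E[r] = 0.294601, running G = 4.153204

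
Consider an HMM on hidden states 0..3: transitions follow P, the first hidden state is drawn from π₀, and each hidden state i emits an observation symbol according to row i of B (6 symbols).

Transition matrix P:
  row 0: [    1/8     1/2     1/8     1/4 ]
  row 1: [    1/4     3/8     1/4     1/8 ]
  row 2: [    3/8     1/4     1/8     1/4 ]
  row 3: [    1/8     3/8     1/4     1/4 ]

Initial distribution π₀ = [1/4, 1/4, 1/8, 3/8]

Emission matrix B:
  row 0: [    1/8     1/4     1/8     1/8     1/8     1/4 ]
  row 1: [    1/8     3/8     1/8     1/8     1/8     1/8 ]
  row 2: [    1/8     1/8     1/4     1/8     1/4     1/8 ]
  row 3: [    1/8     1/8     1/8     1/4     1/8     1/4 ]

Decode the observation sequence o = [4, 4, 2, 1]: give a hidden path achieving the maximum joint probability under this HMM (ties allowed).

path = [3, 2, 0, 1]

t=0: δ = [3.125e-02, 3.125e-02, 3.125e-02, 4.688e-02]  (obs o_0=4)
t=1: δ = [1.465e-03, 2.197e-03, 2.930e-03, 1.465e-03]  ψ = [2, 3, 3, 3]  (obs o_1=4)
t=2: δ = [1.373e-04, 1.030e-04, 1.373e-04, 9.155e-05]  ψ = [2, 1, 1, 2]  (obs o_2=2)
t=3: δ = [1.287e-05, 2.575e-05, 3.219e-06, 4.292e-06]  ψ = [2, 0, 1, 0]  (obs o_3=1)
backtrack: best end state = 1; path = [3, 2, 0, 1]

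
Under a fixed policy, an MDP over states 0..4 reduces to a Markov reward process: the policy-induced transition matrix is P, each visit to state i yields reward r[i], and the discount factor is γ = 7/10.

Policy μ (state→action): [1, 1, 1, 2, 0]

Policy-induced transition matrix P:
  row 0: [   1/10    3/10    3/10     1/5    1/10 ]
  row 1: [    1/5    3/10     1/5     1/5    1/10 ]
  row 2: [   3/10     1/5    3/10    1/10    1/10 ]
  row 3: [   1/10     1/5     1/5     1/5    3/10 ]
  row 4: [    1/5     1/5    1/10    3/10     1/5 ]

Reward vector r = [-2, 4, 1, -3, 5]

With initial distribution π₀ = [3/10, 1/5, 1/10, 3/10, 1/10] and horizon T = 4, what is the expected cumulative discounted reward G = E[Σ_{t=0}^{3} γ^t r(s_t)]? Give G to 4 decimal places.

G = 1.5699

t=0: π = [0.3000, 0.2000, 0.1000, 0.3000, 0.1000], E[r] = -0.1000, γ^t·E[r] = -0.100000, running G = -0.100000
t=1: π = [0.1500, 0.2500, 0.2300, 0.2000, 0.1700], E[r] = 1.1800, γ^t·E[r] = 0.826000, running G = 0.726000
t=2: π = [0.1880, 0.2400, 0.2210, 0.1940, 0.1570], E[r] = 1.0080, γ^t·E[r] = 0.493920, running G = 1.219920
t=3: π = [0.1839, 0.2428, 0.2252, 0.1936, 0.1545], E[r] = 1.0203, γ^t·E[r] = 0.349963, running G = 1.569883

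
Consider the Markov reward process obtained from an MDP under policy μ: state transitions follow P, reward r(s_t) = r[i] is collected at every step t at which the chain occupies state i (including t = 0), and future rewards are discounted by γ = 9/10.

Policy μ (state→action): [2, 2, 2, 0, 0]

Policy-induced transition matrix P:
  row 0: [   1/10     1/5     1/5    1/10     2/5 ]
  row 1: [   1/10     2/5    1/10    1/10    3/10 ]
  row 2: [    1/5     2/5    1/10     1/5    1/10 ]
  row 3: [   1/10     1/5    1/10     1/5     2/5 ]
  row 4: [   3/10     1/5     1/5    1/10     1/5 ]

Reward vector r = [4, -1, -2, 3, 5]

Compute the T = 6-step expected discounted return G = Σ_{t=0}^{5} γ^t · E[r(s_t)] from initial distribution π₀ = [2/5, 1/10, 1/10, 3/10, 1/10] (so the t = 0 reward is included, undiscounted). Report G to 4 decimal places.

G = 9.7576

t=0: π = [0.4000, 0.1000, 0.1000, 0.3000, 0.1000], E[r] = 2.7000, γ^t·E[r] = 2.700000, running G = 2.700000
t=1: π = [0.1300, 0.2400, 0.1500, 0.1400, 0.3400], E[r] = 2.1000, γ^t·E[r] = 1.890000, running G = 4.590000
t=2: π = [0.1830, 0.2780, 0.1470, 0.1290, 0.2630], E[r] = 1.8620, γ^t·E[r] = 1.508220, running G = 6.098220
t=3: π = [0.1673, 0.2850, 0.1446, 0.1276, 0.2755], E[r] = 1.8553, γ^t·E[r] = 1.352514, running G = 7.450734
t=4: π = [0.1696, 0.2859, 0.1443, 0.1272, 0.2730], E[r] = 1.8505, γ^t·E[r] = 1.214126, running G = 8.664860
t=5: π = [0.1690, 0.2860, 0.1443, 0.1272, 0.2735], E[r] = 1.8506, γ^t·E[r] = 1.092774, running G = 9.757634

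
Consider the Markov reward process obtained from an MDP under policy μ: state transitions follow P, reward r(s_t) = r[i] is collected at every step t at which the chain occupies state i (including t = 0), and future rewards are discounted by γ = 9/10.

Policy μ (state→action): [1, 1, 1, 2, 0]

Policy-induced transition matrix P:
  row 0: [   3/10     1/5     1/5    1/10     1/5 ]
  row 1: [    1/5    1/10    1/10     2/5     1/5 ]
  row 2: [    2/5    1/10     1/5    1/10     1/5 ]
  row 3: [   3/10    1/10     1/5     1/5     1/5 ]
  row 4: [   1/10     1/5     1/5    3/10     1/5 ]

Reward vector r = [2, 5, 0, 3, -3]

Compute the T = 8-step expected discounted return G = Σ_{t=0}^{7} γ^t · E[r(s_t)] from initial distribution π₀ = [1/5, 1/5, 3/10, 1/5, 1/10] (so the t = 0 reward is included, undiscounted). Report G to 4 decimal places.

t=0: π = [0.2000, 0.2000, 0.3000, 0.2000, 0.1000], E[r] = 1.7000, γ^t·E[r] = 1.700000, running G = 1.700000
t=1: π = [0.2900, 0.1300, 0.1800, 0.2000, 0.2000], E[r] = 1.2300, γ^t·E[r] = 1.107000, running G = 2.807000
t=2: π = [0.2650, 0.1490, 0.1870, 0.1990, 0.2000], E[r] = 1.2720, γ^t·E[r] = 1.030320, running G = 3.837320
t=3: π = [0.2638, 0.1465, 0.1851, 0.2046, 0.2000], E[r] = 1.2739, γ^t·E[r] = 0.928673, running G = 4.765993
t=4: π = [0.2639, 0.1464, 0.1854, 0.2044, 0.2000], E[r] = 1.2729, γ^t·E[r] = 0.835117, running G = 5.601110
t=5: π = [0.2639, 0.1464, 0.1854, 0.2044, 0.2000], E[r] = 1.2728, γ^t·E[r] = 0.751569, running G = 6.352679
t=6: π = [0.2639, 0.1464, 0.1854, 0.2044, 0.2000], E[r] = 1.2728, γ^t·E[r] = 0.676417, running G = 7.029096
t=7: π = [0.2639, 0.1464, 0.1854, 0.2044, 0.2000], E[r] = 1.2728, γ^t·E[r] = 0.608776, running G = 7.637872

G = 7.6379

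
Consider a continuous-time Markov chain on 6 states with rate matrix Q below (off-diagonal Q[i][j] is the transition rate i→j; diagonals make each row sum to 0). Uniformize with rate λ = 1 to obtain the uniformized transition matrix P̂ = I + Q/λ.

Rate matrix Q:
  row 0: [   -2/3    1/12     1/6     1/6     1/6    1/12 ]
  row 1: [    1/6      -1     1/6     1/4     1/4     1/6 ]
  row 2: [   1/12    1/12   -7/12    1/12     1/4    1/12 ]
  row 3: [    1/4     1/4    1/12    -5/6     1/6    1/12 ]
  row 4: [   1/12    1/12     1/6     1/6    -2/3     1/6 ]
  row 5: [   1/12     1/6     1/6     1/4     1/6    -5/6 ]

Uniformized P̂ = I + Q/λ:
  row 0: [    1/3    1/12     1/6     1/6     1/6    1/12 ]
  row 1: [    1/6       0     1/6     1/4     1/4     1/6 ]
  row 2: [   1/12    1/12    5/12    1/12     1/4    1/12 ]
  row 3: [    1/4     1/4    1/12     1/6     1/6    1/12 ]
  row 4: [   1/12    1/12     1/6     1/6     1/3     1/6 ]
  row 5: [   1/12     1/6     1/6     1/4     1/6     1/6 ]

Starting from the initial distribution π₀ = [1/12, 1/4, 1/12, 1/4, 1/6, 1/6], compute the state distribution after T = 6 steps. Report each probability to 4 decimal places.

t=0: π = [0.0833, 0.2500, 0.0833, 0.2500, 0.1667, 0.1667]
t=1: π = [0.1667, 0.1181, 0.1667, 0.1944, 0.2222, 0.1319]
t=2: π = [0.1672, 0.1169, 0.1921, 0.1736, 0.2274, 0.1227]
t=3: π = [0.1638, 0.1128, 0.2002, 0.1706, 0.2303, 0.1223]
t=4: π = [0.1621, 0.1126, 0.2025, 0.1696, 0.2311, 0.1221]
t=5: π = [0.1615, 0.1124, 0.2032, 0.1693, 0.2314, 0.1222]
t=6: π = [0.1613, 0.1124, 0.2033, 0.1693, 0.2315, 0.1222]

π = [0.1613, 0.1124, 0.2033, 0.1693, 0.2315, 0.1222]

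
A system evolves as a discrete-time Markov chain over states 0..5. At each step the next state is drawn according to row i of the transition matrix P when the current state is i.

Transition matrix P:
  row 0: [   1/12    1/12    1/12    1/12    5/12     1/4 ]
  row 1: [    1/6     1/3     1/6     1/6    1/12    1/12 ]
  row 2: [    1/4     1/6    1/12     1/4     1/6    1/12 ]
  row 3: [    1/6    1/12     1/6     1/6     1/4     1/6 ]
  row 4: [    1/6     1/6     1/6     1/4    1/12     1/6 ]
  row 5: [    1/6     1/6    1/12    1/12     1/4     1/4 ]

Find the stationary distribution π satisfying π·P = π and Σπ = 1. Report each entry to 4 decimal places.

Balance equations π_j = Σ_i π_i·P[i][j]:
  π_0 = 1/12·π_0 + 1/6·π_1 + 1/4·π_2 + 1/6·π_3 + 1/6·π_4 + 1/6·π_5
  π_1 = 1/12·π_0 + 1/3·π_1 + 1/6·π_2 + 1/12·π_3 + 1/6·π_4 + 1/6·π_5
  π_2 = 1/12·π_0 + 1/6·π_1 + 1/12·π_2 + 1/6·π_3 + 1/6·π_4 + 1/12·π_5
  π_3 = 1/12·π_0 + 1/6·π_1 + 1/4·π_2 + 1/6·π_3 + 1/4·π_4 + 1/12·π_5
  π_4 = 5/12·π_0 + 1/12·π_1 + 1/6·π_2 + 1/4·π_3 + 1/12·π_4 + 1/4·π_5
  normalize: π_0 + π_1 + π_2 + π_3 + π_4 + π_5 = 1
Solving the linear system gives exactly π = [1355/8277, 1382/8277, 1061/8277, 1379/8277, 1694/8277, 1406/8277].

π = [0.1637, 0.1670, 0.1282, 0.1666, 0.2047, 0.1699]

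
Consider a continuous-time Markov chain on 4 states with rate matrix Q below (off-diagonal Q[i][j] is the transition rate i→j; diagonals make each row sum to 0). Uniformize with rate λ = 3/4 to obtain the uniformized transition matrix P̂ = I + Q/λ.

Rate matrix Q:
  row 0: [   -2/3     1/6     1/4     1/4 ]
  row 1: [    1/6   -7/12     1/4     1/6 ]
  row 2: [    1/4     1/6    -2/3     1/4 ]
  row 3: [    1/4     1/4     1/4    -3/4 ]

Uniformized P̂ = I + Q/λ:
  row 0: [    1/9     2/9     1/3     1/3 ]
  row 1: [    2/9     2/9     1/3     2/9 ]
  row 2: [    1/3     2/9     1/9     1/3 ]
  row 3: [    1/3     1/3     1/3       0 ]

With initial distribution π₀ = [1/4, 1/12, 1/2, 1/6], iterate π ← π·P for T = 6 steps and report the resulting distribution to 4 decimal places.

t=0: π = [0.2500, 0.0833, 0.5000, 0.1667]
t=1: π = [0.2685, 0.2407, 0.2222, 0.2685]
t=2: π = [0.2469, 0.2521, 0.2840, 0.2171]
t=3: π = [0.2505, 0.2463, 0.2702, 0.2330]
t=4: π = [0.2503, 0.2481, 0.2733, 0.2283]
t=5: π = [0.2501, 0.2476, 0.2726, 0.2297]
t=6: π = [0.2502, 0.2477, 0.2728, 0.2293]

π = [0.2502, 0.2477, 0.2728, 0.2293]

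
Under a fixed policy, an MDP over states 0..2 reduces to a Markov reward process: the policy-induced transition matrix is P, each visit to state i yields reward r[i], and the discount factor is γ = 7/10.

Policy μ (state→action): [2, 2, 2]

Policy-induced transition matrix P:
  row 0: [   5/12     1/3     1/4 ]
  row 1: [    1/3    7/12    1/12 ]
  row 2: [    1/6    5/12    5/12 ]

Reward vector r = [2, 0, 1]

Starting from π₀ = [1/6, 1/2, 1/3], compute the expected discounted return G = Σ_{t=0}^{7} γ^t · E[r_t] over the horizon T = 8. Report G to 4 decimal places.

G = 2.4618

t=0: π = [0.1667, 0.5000, 0.3333], E[r] = 0.6667, γ^t·E[r] = 0.666667, running G = 0.666667
t=1: π = [0.2917, 0.4861, 0.2222], E[r] = 0.8056, γ^t·E[r] = 0.563889, running G = 1.230556
t=2: π = [0.3206, 0.4734, 0.2060], E[r] = 0.8472, γ^t·E[r] = 0.415139, running G = 1.645694
t=3: π = [0.3257, 0.4688, 0.2054], E[r] = 0.8569, γ^t·E[r] = 0.293905, running G = 1.939600
t=4: π = [0.3262, 0.4677, 0.2061], E[r] = 0.8586, γ^t·E[r] = 0.206143, running G = 2.145743
t=5: π = [0.3262, 0.4674, 0.2064], E[r] = 0.8587, γ^t·E[r] = 0.144329, running G = 2.290072
t=6: π = [0.3261, 0.4674, 0.2065], E[r] = 0.8587, γ^t·E[r] = 0.101028, running G = 2.391100
t=7: π = [0.3261, 0.4674, 0.2065], E[r] = 0.8587, γ^t·E[r] = 0.070718, running G = 2.461818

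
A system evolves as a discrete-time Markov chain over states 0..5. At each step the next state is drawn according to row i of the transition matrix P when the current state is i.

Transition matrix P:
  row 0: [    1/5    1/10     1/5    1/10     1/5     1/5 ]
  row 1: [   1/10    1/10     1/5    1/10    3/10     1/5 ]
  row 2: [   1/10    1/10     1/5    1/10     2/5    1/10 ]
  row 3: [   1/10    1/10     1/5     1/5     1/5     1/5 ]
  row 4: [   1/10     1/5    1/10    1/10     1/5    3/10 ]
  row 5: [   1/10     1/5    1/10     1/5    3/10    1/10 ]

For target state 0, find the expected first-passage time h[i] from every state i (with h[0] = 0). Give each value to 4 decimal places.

h = [0.0000, 10.0000, 10.0000, 10.0000, 10.0000, 10.0000]

First-step conditioning: h[0] = 0; for i ≠ 0, h[i] = 1 + Σ_k P[i][k]·h[k].
  h[1] = 1 + 1/10·h[1] + 1/5·h[2] + 1/10·h[3] + 3/10·h[4] + 1/5·h[5]
  h[2] = 1 + 1/10·h[1] + 1/5·h[2] + 1/10·h[3] + 2/5·h[4] + 1/10·h[5]
  h[3] = 1 + 1/10·h[1] + 1/5·h[2] + 1/5·h[3] + 1/5·h[4] + 1/5·h[5]
  h[4] = 1 + 1/5·h[1] + 1/10·h[2] + 1/10·h[3] + 1/5·h[4] + 3/10·h[5]
  h[5] = 1 + 1/5·h[1] + 1/10·h[2] + 1/5·h[3] + 3/10·h[4] + 1/10·h[5]
Solving the 5×5 linear system over states ≠ 0 gives exactly h = [0, 10, 10, 10, 10, 10] (h[0] = 0 is the target).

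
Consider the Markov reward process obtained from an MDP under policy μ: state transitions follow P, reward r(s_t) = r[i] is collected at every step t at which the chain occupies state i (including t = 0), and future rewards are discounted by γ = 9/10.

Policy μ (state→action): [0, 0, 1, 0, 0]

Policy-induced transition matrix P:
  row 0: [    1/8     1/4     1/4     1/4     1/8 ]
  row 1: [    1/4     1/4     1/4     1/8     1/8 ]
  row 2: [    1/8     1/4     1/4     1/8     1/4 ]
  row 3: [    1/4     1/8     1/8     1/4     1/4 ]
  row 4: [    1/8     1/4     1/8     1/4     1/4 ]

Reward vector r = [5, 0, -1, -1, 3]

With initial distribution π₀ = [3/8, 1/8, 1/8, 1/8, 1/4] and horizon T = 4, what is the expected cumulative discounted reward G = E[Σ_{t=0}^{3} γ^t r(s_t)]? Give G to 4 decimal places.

G = 4.9020

t=0: π = [0.3750, 0.1250, 0.1250, 0.1250, 0.2500], E[r] = 2.3750, γ^t·E[r] = 2.375000, running G = 2.375000
t=1: π = [0.1563, 0.2344, 0.2031, 0.2188, 0.1875], E[r] = 0.9219, γ^t·E[r] = 0.829688, running G = 3.204688
t=2: π = [0.1816, 0.2227, 0.1992, 0.1953, 0.2012], E[r] = 1.1172, γ^t·E[r] = 0.904922, running G = 4.109609
t=3: π = [0.1772, 0.2256, 0.2004, 0.1973, 0.1995], E[r] = 1.0869, γ^t·E[r] = 0.792360, running G = 4.901970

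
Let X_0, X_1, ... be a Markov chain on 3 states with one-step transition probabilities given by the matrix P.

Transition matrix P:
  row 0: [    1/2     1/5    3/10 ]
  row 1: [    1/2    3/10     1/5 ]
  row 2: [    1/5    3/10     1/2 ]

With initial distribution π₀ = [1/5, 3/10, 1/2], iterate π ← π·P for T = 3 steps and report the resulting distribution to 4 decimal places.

t=0: π = [0.2000, 0.3000, 0.5000]
t=1: π = [0.3500, 0.2800, 0.3700]
t=2: π = [0.3890, 0.2650, 0.3460]
t=3: π = [0.3962, 0.2611, 0.3427]

π = [0.3962, 0.2611, 0.3427]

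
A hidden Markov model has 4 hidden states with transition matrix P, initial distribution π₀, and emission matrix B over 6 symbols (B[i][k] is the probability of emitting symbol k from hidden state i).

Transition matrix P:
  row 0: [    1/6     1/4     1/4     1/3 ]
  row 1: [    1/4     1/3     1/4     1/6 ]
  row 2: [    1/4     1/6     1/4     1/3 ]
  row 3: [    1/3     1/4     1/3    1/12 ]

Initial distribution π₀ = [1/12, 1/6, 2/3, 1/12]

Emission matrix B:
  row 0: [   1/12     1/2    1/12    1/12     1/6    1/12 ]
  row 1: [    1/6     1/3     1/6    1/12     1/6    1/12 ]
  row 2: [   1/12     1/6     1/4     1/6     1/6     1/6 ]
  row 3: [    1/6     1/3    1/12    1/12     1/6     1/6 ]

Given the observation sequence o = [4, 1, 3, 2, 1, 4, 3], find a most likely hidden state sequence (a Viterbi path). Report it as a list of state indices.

t=0: δ = [1.389e-02, 2.778e-02, 1.111e-01, 1.389e-02]  (obs o_0=4)
t=1: δ = [1.389e-02, 6.173e-03, 4.630e-03, 1.235e-02]  ψ = [2, 2, 2, 2]  (obs o_1=1)
t=2: δ = [3.429e-04, 2.894e-04, 6.859e-04, 3.858e-04]  ψ = [3, 0, 3, 0]  (obs o_2=3)
t=3: δ = [1.429e-05, 1.905e-05, 4.287e-05, 1.905e-05]  ψ = [2, 2, 2, 2]  (obs o_3=2)
t=4: δ = [5.358e-06, 2.381e-06, 1.786e-06, 4.763e-06]  ψ = [2, 2, 2, 2]  (obs o_4=1)
t=5: δ = [2.646e-07, 2.233e-07, 2.646e-07, 2.977e-07]  ψ = [3, 0, 3, 0]  (obs o_5=4)
t=6: δ = [8.269e-09, 6.202e-09, 1.654e-08, 7.350e-09]  ψ = [3, 1, 3, 0]  (obs o_6=3)
backtrack: best end state = 2; path = [2, 3, 2, 2, 0, 3, 2]

path = [2, 3, 2, 2, 0, 3, 2]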